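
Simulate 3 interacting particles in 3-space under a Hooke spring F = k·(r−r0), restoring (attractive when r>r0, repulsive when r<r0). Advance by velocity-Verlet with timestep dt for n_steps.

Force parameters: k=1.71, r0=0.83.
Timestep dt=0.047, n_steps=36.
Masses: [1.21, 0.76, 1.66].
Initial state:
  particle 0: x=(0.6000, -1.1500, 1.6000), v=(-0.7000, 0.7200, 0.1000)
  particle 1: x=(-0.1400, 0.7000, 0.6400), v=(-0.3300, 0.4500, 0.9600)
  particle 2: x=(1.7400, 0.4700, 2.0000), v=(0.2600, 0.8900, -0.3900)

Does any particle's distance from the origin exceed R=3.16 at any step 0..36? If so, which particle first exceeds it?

step 0: x0=(0.6000, -1.1500, 1.6000) x1=(-0.1400, 0.7000, 0.6400) x2=(1.7400, 0.4700, 2.0000)
step 1: x0=(0.5674, -1.1129, 1.6041) x1=(-0.1514, 0.7179, 0.6888) x2=(1.7501, 0.5109, 1.9804)
step 2: x0=(0.5357, -1.0692, 1.6072) x1=(-0.1544, 0.7295, 0.7445) x2=(1.7558, 0.5499, 1.9584)
step 3: x0=(0.5049, -1.0191, 1.6093) x1=(-0.1494, 0.7352, 0.8066) x2=(1.7571, 0.5870, 1.9342)
step 4: x0=(0.4752, -0.9628, 1.6105) x1=(-0.1366, 0.7352, 0.8746) x2=(1.7540, 0.6221, 1.9079)
step 5: x0=(0.4468, -0.9004, 1.6109) x1=(-0.1162, 0.7300, 0.9479) x2=(1.7465, 0.6552, 1.8798)
step 6: x0=(0.4198, -0.8324, 1.6107) x1=(-0.0887, 0.7202, 1.0258) x2=(1.7346, 0.6863, 1.8501)
step 7: x0=(0.3945, -0.7591, 1.6100) x1=(-0.0545, 0.7062, 1.1076) x2=(1.7186, 0.7155, 1.8189)
step 8: x0=(0.3709, -0.6808, 1.6089) x1=(-0.0143, 0.6887, 1.1926) x2=(1.6986, 0.7426, 1.7865)
step 9: x0=(0.3491, -0.5981, 1.6076) x1=(0.0313, 0.6683, 1.2801) x2=(1.6747, 0.7678, 1.7532)
step 10: x0=(0.3293, -0.5115, 1.6061) x1=(0.0818, 0.6458, 1.3694) x2=(1.6471, 0.7912, 1.7191)
step 11: x0=(0.3115, -0.4215, 1.6046) x1=(0.1364, 0.6219, 1.4600) x2=(1.6162, 0.8127, 1.6845)
step 12: x0=(0.2958, -0.3287, 1.6031) x1=(0.1946, 0.5972, 1.5512) x2=(1.5822, 0.8326, 1.6496)
step 13: x0=(0.2822, -0.2337, 1.6017) x1=(0.2556, 0.5725, 1.6426) x2=(1.5453, 0.8508, 1.6145)
step 14: x0=(0.2705, -0.1371, 1.6003) x1=(0.3190, 0.5484, 1.7340) x2=(1.5060, 0.8676, 1.5795)
step 15: x0=(0.2607, -0.0393, 1.5988) x1=(0.3844, 0.5255, 1.8253) x2=(1.4643, 0.8830, 1.5445)
step 16: x0=(0.2524, 0.0591, 1.5969) x1=(0.4516, 0.5040, 1.9166) x2=(1.4208, 0.8973, 1.5098)
step 17: x0=(0.2454, 0.1581, 1.5945) x1=(0.5204, 0.4840, 2.0080) x2=(1.3755, 0.9105, 1.4755)
step 18: x0=(0.2394, 0.2575, 1.5915) x1=(0.5908, 0.4651, 2.0995) x2=(1.3287, 0.9228, 1.4415)
step 19: x0=(0.2344, 0.3576, 1.5879) x1=(0.6626, 0.4471, 2.1910) x2=(1.2807, 0.9343, 1.4080)
step 20: x0=(0.2302, 0.4582, 1.5839) x1=(0.7354, 0.4297, 2.2818) x2=(1.2315, 0.9451, 1.3751)
step 21: x0=(0.2269, 0.5591, 1.5798) x1=(0.8087, 0.4131, 2.3713) x2=(1.1815, 0.9553, 1.3429)
step 22: x0=(0.2246, 0.6603, 1.5759) x1=(0.8822, 0.3974, 2.4584) x2=(1.1307, 0.9649, 1.3116)
step 23: x0=(0.2232, 0.7614, 1.5726) x1=(0.9553, 0.3831, 2.5424) x2=(1.0793, 0.9740, 1.2813)
step 24: x0=(0.2230, 0.8622, 1.5703) x1=(1.0274, 0.3707, 2.6221) x2=(1.0277, 0.9824, 1.2523)
step 25: x0=(0.2239, 0.9623, 1.5693) x1=(1.0978, 0.3606, 2.6966) x2=(0.9759, 0.9902, 1.2246)
step 26: x0=(0.2261, 1.0616, 1.5699) x1=(1.1659, 0.3534, 2.7649) x2=(0.9243, 0.9973, 1.1986)
step 27: x0=(0.2296, 1.1598, 1.5725) x1=(1.2310, 0.3496, 2.8263) x2=(0.8730, 1.0036, 1.1744)
step 28: x0=(0.2347, 1.2566, 1.5773) x1=(1.2925, 0.3498, 2.8799) x2=(0.8223, 1.0091, 1.1522)
step 29: x0=(0.2415, 1.3519, 1.5845) x1=(1.3497, 0.3544, 2.9249) x2=(0.7723, 1.0138, 1.1321)
step 30: x0=(0.2502, 1.4455, 1.5942) x1=(1.4020, 0.3638, 2.9608) x2=(0.7231, 1.0174, 1.1143)
step 31: x0=(0.2610, 1.5371, 1.6065) x1=(1.4488, 0.3783, 2.9872) x2=(0.6750, 1.0202, 1.0990)
step 32: x0=(0.2741, 1.6264, 1.6215) x1=(1.4896, 0.3984, 3.0036) x2=(0.6279, 1.0221, 1.0863)
step 33: x0=(0.2896, 1.7132, 1.6391) x1=(1.5240, 0.4242, 3.0097) x2=(0.5819, 1.0231, 1.0764)
step 34: x0=(0.3077, 1.7973, 1.6592) x1=(1.5516, 0.4560, 3.0055) x2=(0.5373, 1.0235, 1.0694)
step 35: x0=(0.3284, 1.8783, 1.6817) x1=(1.5721, 0.4937, 2.9910) x2=(0.4940, 1.0234, 1.0654)
step 36: x0=(0.3516, 1.9559, 1.7063) x1=(1.5852, 0.5375, 2.9663) x2=(0.4522, 1.0229, 1.0646)

yes, particle 1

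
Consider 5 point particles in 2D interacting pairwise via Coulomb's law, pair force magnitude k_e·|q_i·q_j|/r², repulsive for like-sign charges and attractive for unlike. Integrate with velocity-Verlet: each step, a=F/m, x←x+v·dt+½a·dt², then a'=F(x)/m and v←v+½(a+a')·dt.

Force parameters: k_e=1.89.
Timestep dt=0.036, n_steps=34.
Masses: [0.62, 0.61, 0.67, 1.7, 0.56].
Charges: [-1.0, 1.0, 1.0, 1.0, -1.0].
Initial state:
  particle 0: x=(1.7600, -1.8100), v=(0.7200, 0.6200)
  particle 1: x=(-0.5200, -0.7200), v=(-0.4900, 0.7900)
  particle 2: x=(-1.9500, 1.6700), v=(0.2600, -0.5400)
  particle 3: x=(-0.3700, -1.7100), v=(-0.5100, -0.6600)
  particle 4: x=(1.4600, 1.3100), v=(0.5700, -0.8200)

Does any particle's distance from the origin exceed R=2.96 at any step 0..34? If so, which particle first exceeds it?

no

step 0: x0=(1.7600, -1.8100) x1=(-0.5200, -0.7200) x2=(-1.9500, 1.6700) x3=(-0.3700, -1.7100) x4=(1.4600, 1.3100)
step 1: x0=(1.7852, -1.7877) x1=(-0.5373, -0.6898) x2=(-1.9406, 1.6508) x3=(-0.3880, -1.7345) x4=(1.4800, 1.2804)
step 2: x0=(1.8089, -1.7654) x1=(-0.5540, -0.6563) x2=(-1.9312, 1.6322) x3=(-0.4055, -1.7602) x4=(1.4991, 1.2506)
step 3: x0=(1.8312, -1.7432) x1=(-0.5699, -0.6201) x2=(-1.9217, 1.6141) x3=(-0.4224, -1.7871) x4=(1.5171, 1.2206)
step 4: x0=(1.8522, -1.7211) x1=(-0.5850, -0.5813) x2=(-1.9122, 1.5965) x3=(-0.4388, -1.8151) x4=(1.5341, 1.1905)
step 5: x0=(1.8718, -1.6991) x1=(-0.5991, -0.5404) x2=(-1.9027, 1.5796) x3=(-0.4547, -1.8439) x4=(1.5501, 1.1603)
step 6: x0=(1.8902, -1.6774) x1=(-0.6123, -0.4976) x2=(-1.8932, 1.5633) x3=(-0.4701, -1.8736) x4=(1.5650, 1.1301)
step 7: x0=(1.9074, -1.6558) x1=(-0.6244, -0.4533) x2=(-1.8837, 1.5476) x3=(-0.4851, -1.9040) x4=(1.5788, 1.0998)
step 8: x0=(1.9233, -1.6346) x1=(-0.6353, -0.4075) x2=(-1.8742, 1.5325) x3=(-0.4997, -1.9351) x4=(1.5916, 1.0694)
step 9: x0=(1.9381, -1.6136) x1=(-0.6451, -0.3606) x2=(-1.8648, 1.5182) x3=(-0.5139, -1.9668) x4=(1.6032, 1.0392)
step 10: x0=(1.9518, -1.5929) x1=(-0.6537, -0.3127) x2=(-1.8555, 1.5046) x3=(-0.5277, -1.9989) x4=(1.6136, 1.0089)
step 11: x0=(1.9643, -1.5726) x1=(-0.6610, -0.2641) x2=(-1.8463, 1.4917) x3=(-0.5412, -2.0316) x4=(1.6229, 0.9788)
step 12: x0=(1.9759, -1.5527) x1=(-0.6669, -0.2148) x2=(-1.8372, 1.4796) x3=(-0.5543, -2.0647) x4=(1.6310, 0.9488)
step 13: x0=(1.9863, -1.5333) x1=(-0.6714, -0.1651) x2=(-1.8282, 1.4684) x3=(-0.5671, -2.0982) x4=(1.6379, 0.9190)
step 14: x0=(1.9958, -1.5142) x1=(-0.6744, -0.1151) x2=(-1.8195, 1.4579) x3=(-0.5795, -2.1320) x4=(1.6435, 0.8894)
step 15: x0=(2.0044, -1.4957) x1=(-0.6759, -0.0649) x2=(-1.8110, 1.4484) x3=(-0.5917, -2.1661) x4=(1.6479, 0.8601)
step 16: x0=(2.0119, -1.4777) x1=(-0.6758, -0.0147) x2=(-1.8028, 1.4397) x3=(-0.6035, -2.2006) x4=(1.6510, 0.8311)
step 17: x0=(2.0186, -1.4603) x1=(-0.6739, 0.0355) x2=(-1.7949, 1.4320) x3=(-0.6151, -2.2353) x4=(1.6527, 0.8025)
step 18: x0=(2.0244, -1.4434) x1=(-0.6703, 0.0854) x2=(-1.7874, 1.4253) x3=(-0.6264, -2.2702) x4=(1.6531, 0.7742)
step 19: x0=(2.0293, -1.4271) x1=(-0.6649, 0.1351) x2=(-1.7803, 1.4195) x3=(-0.6374, -2.3053) x4=(1.6521, 0.7465)
step 20: x0=(2.0334, -1.4115) x1=(-0.6575, 0.1843) x2=(-1.7737, 1.4148) x3=(-0.6481, -2.3407) x4=(1.6496, 0.7192)
step 21: x0=(2.0367, -1.3966) x1=(-0.6481, 0.2331) x2=(-1.7676, 1.4112) x3=(-0.6586, -2.3762) x4=(1.6458, 0.6926)
step 22: x0=(2.0392, -1.3824) x1=(-0.6365, 0.2813) x2=(-1.7621, 1.4086) x3=(-0.6688, -2.4119) x4=(1.6404, 0.6665)
step 23: x0=(2.0410, -1.3689) x1=(-0.6228, 0.3288) x2=(-1.7572, 1.4071) x3=(-0.6788, -2.4477) x4=(1.6335, 0.6412)
step 24: x0=(2.0421, -1.3562) x1=(-0.6068, 0.3756) x2=(-1.7531, 1.4067) x3=(-0.6886, -2.4837) x4=(1.6250, 0.6166)
step 25: x0=(2.0424, -1.3443) x1=(-0.5883, 0.4217) x2=(-1.7497, 1.4074) x3=(-0.6981, -2.5198) x4=(1.6149, 0.5928)
step 26: x0=(2.0421, -1.3332) x1=(-0.5674, 0.4669) x2=(-1.7472, 1.4091) x3=(-0.7074, -2.5559) x4=(1.6032, 0.5699)
step 27: x0=(2.0412, -1.3230) x1=(-0.5439, 0.5112) x2=(-1.7456, 1.4118) x3=(-0.7165, -2.5922) x4=(1.5897, 0.5479)
step 28: x0=(2.0396, -1.3137) x1=(-0.5177, 0.5547) x2=(-1.7448, 1.4156) x3=(-0.7254, -2.6286) x4=(1.5745, 0.5269)
step 29: x0=(2.0375, -1.3052) x1=(-0.4888, 0.5974) x2=(-1.7450, 1.4203) x3=(-0.7341, -2.6651) x4=(1.5574, 0.5069)
step 30: x0=(2.0348, -1.2977) x1=(-0.4571, 0.6391) x2=(-1.7462, 1.4260) x3=(-0.7426, -2.7016) x4=(1.5385, 0.4881)
step 31: x0=(2.0316, -1.2912) x1=(-0.4226, 0.6800) x2=(-1.7484, 1.4325) x3=(-0.7509, -2.7382) x4=(1.5176, 0.4705)
step 32: x0=(2.0280, -1.2856) x1=(-0.3852, 0.7199) x2=(-1.7515, 1.4397) x3=(-0.7590, -2.7749) x4=(1.4946, 0.4541)
step 33: x0=(2.0238, -1.2809) x1=(-0.3448, 0.7590) x2=(-1.7556, 1.4477) x3=(-0.7669, -2.8115) x4=(1.4696, 0.4390)
step 34: x0=(2.0193, -1.2773) x1=(-0.3014, 0.7972) x2=(-1.7606, 1.4563) x3=(-0.7746, -2.8483) x4=(1.4424, 0.4253)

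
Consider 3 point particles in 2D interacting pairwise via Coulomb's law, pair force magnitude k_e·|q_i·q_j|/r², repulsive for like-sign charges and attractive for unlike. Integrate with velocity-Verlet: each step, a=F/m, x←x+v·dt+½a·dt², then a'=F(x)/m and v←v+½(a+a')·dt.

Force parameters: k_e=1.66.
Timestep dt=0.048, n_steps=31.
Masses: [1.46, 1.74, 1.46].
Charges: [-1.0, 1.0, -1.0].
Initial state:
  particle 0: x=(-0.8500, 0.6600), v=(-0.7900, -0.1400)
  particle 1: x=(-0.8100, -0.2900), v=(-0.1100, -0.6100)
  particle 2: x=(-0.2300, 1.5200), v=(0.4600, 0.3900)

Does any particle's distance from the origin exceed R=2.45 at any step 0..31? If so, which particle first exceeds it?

step 0: x0=(-0.8500, 0.6600) x1=(-0.8100, -0.2900) x2=(-0.2300, 1.5200)
step 1: x0=(-0.8885, 0.6509) x1=(-0.8152, -0.3178) x2=(-0.2073, 1.5393)
step 2: x0=(-0.9281, 0.6373) x1=(-0.8205, -0.3427) x2=(-0.1836, 1.5596)
step 3: x0=(-0.9686, 0.6197) x1=(-0.8258, -0.3648) x2=(-0.1590, 1.5808)
step 4: x0=(-1.0098, 0.5981) x1=(-0.8312, -0.3843) x2=(-0.1334, 1.6026)
step 5: x0=(-1.0515, 0.5729) x1=(-0.8369, -0.4011) x2=(-0.1071, 1.6250)
step 6: x0=(-1.0934, 0.5441) x1=(-0.8429, -0.4153) x2=(-0.0801, 1.6479)
step 7: x0=(-1.1355, 0.5118) x1=(-0.8493, -0.4269) x2=(-0.0525, 1.6711)
step 8: x0=(-1.1775, 0.4762) x1=(-0.8563, -0.4359) x2=(-0.0244, 1.6945)
step 9: x0=(-1.2193, 0.4373) x1=(-0.8638, -0.4424) x2=(0.0042, 1.7182)
step 10: x0=(-1.2605, 0.3951) x1=(-0.8721, -0.4461) x2=(0.0332, 1.7421)
step 11: x0=(-1.3009, 0.3496) x1=(-0.8814, -0.4472) x2=(0.0625, 1.7660)
step 12: x0=(-1.3403, 0.3007) x1=(-0.8917, -0.4456) x2=(0.0921, 1.7900)
step 13: x0=(-1.3784, 0.2484) x1=(-0.9034, -0.4411) x2=(0.1220, 1.8141)
step 14: x0=(-1.4147, 0.1926) x1=(-0.9167, -0.4337) x2=(0.1521, 1.8381)
step 15: x0=(-1.4488, 0.1333) x1=(-0.9321, -0.4233) x2=(0.1823, 1.8622)
step 16: x0=(-1.4802, 0.0703) x1=(-0.9498, -0.4099) x2=(0.2127, 1.8862)
step 17: x0=(-1.5080, 0.0036) x1=(-0.9706, -0.3932) x2=(0.2432, 1.9102)
step 18: x0=(-1.5314, -0.0670) x1=(-0.9952, -0.3733) x2=(0.2738, 1.9341)
step 19: x0=(-1.5491, -0.1412) x1=(-1.0247, -0.3503) x2=(0.3044, 1.9580)
step 20: x0=(-1.5594, -0.2186) x1=(-1.0604, -0.3245) x2=(0.3351, 1.9818)
step 21: x0=(-1.5600, -0.2985) x1=(-1.1042, -0.2966) x2=(0.3658, 2.0056)
step 22: x0=(-1.5482, -0.3784) x1=(-1.1584, -0.2686) x2=(0.3965, 2.0292)
step 23: x0=(-1.5211, -0.4543) x1=(-1.2254, -0.2439) x2=(0.4271, 2.0528)
step 24: x0=(-1.4781, -0.5188) x1=(-1.3058, -0.2287) x2=(0.4578, 2.0763)
step 25: x0=(-1.4234, -0.5638) x1=(-1.3959, -0.2299) x2=(0.4884, 2.0998)
step 26: x0=(-1.3670, -0.5857) x1=(-1.4875, -0.2504) x2=(0.5189, 2.1233)
step 27: x0=(-1.3177, -0.5884) x1=(-1.5730, -0.2871) x2=(0.5495, 2.1467)
step 28: x0=(-1.2793, -0.5784) x1=(-1.6493, -0.3343) x2=(0.5799, 2.1702)
step 29: x0=(-1.2523, -0.5613) x1=(-1.7162, -0.3876) x2=(0.6104, 2.1936)
step 30: x0=(-1.2353, -0.5407) x1=(-1.7745, -0.4438) x2=(0.6409, 2.2171)
step 31: x0=(-1.2271, -0.5187) x1=(-1.8255, -0.5012) x2=(0.6713, 2.2407)

no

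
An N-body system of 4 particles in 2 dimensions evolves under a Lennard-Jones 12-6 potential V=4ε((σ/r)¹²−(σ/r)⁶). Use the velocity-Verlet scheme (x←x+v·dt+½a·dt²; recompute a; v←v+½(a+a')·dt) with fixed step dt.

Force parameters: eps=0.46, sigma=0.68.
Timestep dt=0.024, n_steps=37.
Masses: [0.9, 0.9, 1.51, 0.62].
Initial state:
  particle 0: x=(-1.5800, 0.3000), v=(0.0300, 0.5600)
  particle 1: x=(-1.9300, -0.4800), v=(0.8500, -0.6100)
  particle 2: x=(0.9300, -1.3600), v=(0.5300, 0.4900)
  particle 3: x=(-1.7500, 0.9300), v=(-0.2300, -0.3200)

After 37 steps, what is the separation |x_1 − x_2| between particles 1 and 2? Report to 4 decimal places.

2.5701

step 0: x0=(-1.5800, 0.3000) x1=(-1.9300, -0.4800) x2=(0.9300, -1.3600) x3=(-1.7500, 0.9300)
step 1: x0=(-1.5767, 0.3025) x1=(-1.9094, -0.4941) x2=(0.9427, -1.3482) x3=(-1.7596, 0.9374)
step 2: x0=(-1.5689, 0.2873) x1=(-1.8884, -0.5073) x2=(0.9554, -1.3365) x3=(-1.7763, 0.9692)
step 3: x0=(-1.5604, 0.2675) x1=(-1.8670, -0.5194) x2=(0.9682, -1.3247) x3=(-1.7945, 1.0062)
step 4: x0=(-1.5524, 0.2471) x1=(-1.8452, -0.5306) x2=(0.9809, -1.3130) x3=(-1.8126, 1.0426)
step 5: x0=(-1.5451, 0.2266) x1=(-1.8230, -0.5407) x2=(0.9936, -1.3012) x3=(-1.8303, 1.0775)
step 6: x0=(-1.5383, 0.2062) x1=(-1.8006, -0.5500) x2=(1.0063, -1.2894) x3=(-1.8475, 1.1112)
step 7: x0=(-1.5321, 0.1857) x1=(-1.7778, -0.5584) x2=(1.0190, -1.2777) x3=(-1.8644, 1.1438)
step 8: x0=(-1.5263, 0.1651) x1=(-1.7549, -0.5663) x2=(1.0317, -1.2659) x3=(-1.8810, 1.1757)
step 9: x0=(-1.5206, 0.1448) x1=(-1.7320, -0.5741) x2=(1.0445, -1.2542) x3=(-1.8974, 1.2071)
step 10: x0=(-1.5148, 0.1253) x1=(-1.7092, -0.5824) x2=(1.0572, -1.2424) x3=(-1.9138, 1.2380)
step 11: x0=(-1.5086, 0.1076) x1=(-1.6869, -0.5923) x2=(1.0699, -1.2306) x3=(-1.9300, 1.2687)
step 12: x0=(-1.5018, 0.0926) x1=(-1.6652, -0.6048) x2=(1.0826, -1.2189) x3=(-1.9461, 1.2992)
step 13: x0=(-1.4944, 0.0809) x1=(-1.6443, -0.6206) x2=(1.0953, -1.2071) x3=(-1.9622, 1.3295)
step 14: x0=(-1.4862, 0.0726) x1=(-1.6240, -0.6395) x2=(1.1080, -1.1953) x3=(-1.9782, 1.3597)
step 15: x0=(-1.4777, 0.0666) x1=(-1.6043, -0.6607) x2=(1.1208, -1.1836) x3=(-1.9942, 1.3898)
step 16: x0=(-1.4689, 0.0619) x1=(-1.5847, -0.6832) x2=(1.1335, -1.1718) x3=(-2.0102, 1.4197)
step 17: x0=(-1.4601, 0.0577) x1=(-1.5652, -0.7061) x2=(1.1462, -1.1601) x3=(-2.0261, 1.4496)
step 18: x0=(-1.4513, 0.0533) x1=(-1.5456, -0.7287) x2=(1.1589, -1.1483) x3=(-2.0420, 1.4795)
step 19: x0=(-1.4427, 0.0482) x1=(-1.5260, -0.7507) x2=(1.1716, -1.1365) x3=(-2.0579, 1.5093)
step 20: x0=(-1.4341, 0.0423) x1=(-1.5063, -0.7718) x2=(1.1843, -1.1248) x3=(-2.0738, 1.5391)
step 21: x0=(-1.4256, 0.0355) x1=(-1.4865, -0.7920) x2=(1.1970, -1.1130) x3=(-2.0897, 1.5688)
step 22: x0=(-1.4172, 0.0277) x1=(-1.4667, -0.8111) x2=(1.2097, -1.1012) x3=(-2.1055, 1.5985)
step 23: x0=(-1.4089, 0.0189) x1=(-1.4467, -0.8293) x2=(1.2224, -1.0895) x3=(-2.1214, 1.6282)
step 24: x0=(-1.4006, 0.0090) x1=(-1.4268, -0.8463) x2=(1.2351, -1.0777) x3=(-2.1372, 1.6579)
step 25: x0=(-1.3924, -0.0018) x1=(-1.4068, -0.8624) x2=(1.2478, -1.0659) x3=(-2.1530, 1.6875)
step 26: x0=(-1.3842, -0.0137) x1=(-1.3867, -0.8774) x2=(1.2606, -1.0542) x3=(-2.1689, 1.7172)
step 27: x0=(-1.3760, -0.0266) x1=(-1.3667, -0.8914) x2=(1.2733, -1.0424) x3=(-2.1847, 1.7468)
step 28: x0=(-1.3678, -0.0405) x1=(-1.3467, -0.9044) x2=(1.2860, -1.0306) x3=(-2.2005, 1.7764)
step 29: x0=(-1.3595, -0.0555) x1=(-1.3267, -0.9164) x2=(1.2987, -1.0189) x3=(-2.2163, 1.8060)
step 30: x0=(-1.3512, -0.0714) x1=(-1.3067, -0.9273) x2=(1.3114, -1.0071) x3=(-2.2321, 1.8356)
step 31: x0=(-1.3429, -0.0884) x1=(-1.2868, -0.9373) x2=(1.3241, -0.9954) x3=(-2.2479, 1.8652)
step 32: x0=(-1.3345, -0.1064) x1=(-1.2670, -0.9461) x2=(1.3368, -0.9836) x3=(-2.2637, 1.8948)
step 33: x0=(-1.3260, -0.1254) x1=(-1.2473, -0.9540) x2=(1.3495, -0.9718) x3=(-2.2795, 1.9244)
step 34: x0=(-1.3174, -0.1455) x1=(-1.2276, -0.9608) x2=(1.3622, -0.9601) x3=(-2.2953, 1.9540)
step 35: x0=(-1.3088, -0.1665) x1=(-1.2081, -0.9667) x2=(1.3749, -0.9483) x3=(-2.3111, 1.9836)
step 36: x0=(-1.3000, -0.1884) x1=(-1.1886, -0.9716) x2=(1.3876, -0.9365) x3=(-2.3269, 2.0132)
step 37: x0=(-1.2911, -0.2110) x1=(-1.1693, -0.9759) x2=(1.4003, -0.9248) x3=(-2.3427, 2.0427)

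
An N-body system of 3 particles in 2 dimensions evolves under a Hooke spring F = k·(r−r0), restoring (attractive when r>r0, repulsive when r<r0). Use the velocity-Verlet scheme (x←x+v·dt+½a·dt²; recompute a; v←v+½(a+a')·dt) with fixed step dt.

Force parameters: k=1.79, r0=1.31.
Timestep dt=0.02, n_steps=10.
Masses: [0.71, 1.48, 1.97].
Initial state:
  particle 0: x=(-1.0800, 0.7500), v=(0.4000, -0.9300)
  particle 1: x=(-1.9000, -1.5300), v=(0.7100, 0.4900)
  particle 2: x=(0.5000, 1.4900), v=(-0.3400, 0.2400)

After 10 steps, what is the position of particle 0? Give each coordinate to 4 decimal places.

step 0: x0=(-1.0800, 0.7500) x1=(-1.9000, -1.5300) x2=(0.5000, 1.4900)
step 1: x0=(-1.0720, 0.7310) x1=(-1.8853, -1.5195) x2=(0.4928, 1.4944)
step 2: x0=(-1.0640, 0.7111) x1=(-1.8697, -1.5075) x2=(0.4850, 1.4980)
step 3: x0=(-1.0559, 0.6904) x1=(-1.8532, -1.4941) x2=(0.4764, 1.5008)
step 4: x0=(-1.0478, 0.6690) x1=(-1.8357, -1.4792) x2=(0.4671, 1.5029)
step 5: x0=(-1.0397, 0.6468) x1=(-1.8174, -1.4630) x2=(0.4572, 1.5041)
step 6: x0=(-1.0316, 0.6240) x1=(-1.7982, -1.4454) x2=(0.4466, 1.5046)
step 7: x0=(-1.0234, 0.6005) x1=(-1.7782, -1.4265) x2=(0.4353, 1.5043)
step 8: x0=(-1.0152, 0.5765) x1=(-1.7573, -1.4063) x2=(0.4234, 1.5033)
step 9: x0=(-1.0069, 0.5519) x1=(-1.7356, -1.3848) x2=(0.4109, 1.5015)
step 10: x0=(-0.9985, 0.5268) x1=(-1.7131, -1.3621) x2=(0.3977, 1.4989)

(-0.9985, 0.5268)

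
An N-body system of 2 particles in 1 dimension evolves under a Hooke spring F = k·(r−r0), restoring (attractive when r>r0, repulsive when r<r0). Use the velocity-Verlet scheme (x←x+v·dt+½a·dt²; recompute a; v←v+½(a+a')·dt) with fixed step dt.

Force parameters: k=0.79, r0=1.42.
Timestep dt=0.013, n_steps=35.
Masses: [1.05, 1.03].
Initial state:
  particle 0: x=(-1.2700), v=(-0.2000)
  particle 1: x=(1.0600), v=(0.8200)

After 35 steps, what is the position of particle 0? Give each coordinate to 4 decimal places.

step 0: x0=(-1.2700) x1=(1.0600)
step 1: x0=(-1.2725) x1=(1.0706)
step 2: x0=(-1.2750) x1=(1.0811)
step 3: x0=(-1.2773) x1=(1.0914)
step 4: x0=(-1.2795) x1=(1.1017)
step 5: x0=(-1.2815) x1=(1.1118)
step 6: x0=(-1.2835) x1=(1.1218)
step 7: x0=(-1.2853) x1=(1.1316)
step 8: x0=(-1.2870) x1=(1.1414)
step 9: x0=(-1.2885) x1=(1.1510)
step 10: x0=(-1.2899) x1=(1.1604)
step 11: x0=(-1.2912) x1=(1.1698)
step 12: x0=(-1.2924) x1=(1.1790)
step 13: x0=(-1.2934) x1=(1.1880)
step 14: x0=(-1.2943) x1=(1.1969)
step 15: x0=(-1.2951) x1=(1.2057)
step 16: x0=(-1.2957) x1=(1.2144)
step 17: x0=(-1.2962) x1=(1.2229)
step 18: x0=(-1.2966) x1=(1.2312)
step 19: x0=(-1.2968) x1=(1.2395)
step 20: x0=(-1.2968) x1=(1.2475)
step 21: x0=(-1.2967) x1=(1.2555)
step 22: x0=(-1.2965) x1=(1.2632)
step 23: x0=(-1.2961) x1=(1.2709)
step 24: x0=(-1.2956) x1=(1.2784)
step 25: x0=(-1.2950) x1=(1.2857)
step 26: x0=(-1.2942) x1=(1.2929)
step 27: x0=(-1.2932) x1=(1.2999)
step 28: x0=(-1.2921) x1=(1.3068)
step 29: x0=(-1.2908) x1=(1.3135)
step 30: x0=(-1.2894) x1=(1.3201)
step 31: x0=(-1.2879) x1=(1.3265)
step 32: x0=(-1.2862) x1=(1.3328)
step 33: x0=(-1.2843) x1=(1.3389)
step 34: x0=(-1.2823) x1=(1.3448)
step 35: x0=(-1.2801) x1=(1.3506)

(-1.2801)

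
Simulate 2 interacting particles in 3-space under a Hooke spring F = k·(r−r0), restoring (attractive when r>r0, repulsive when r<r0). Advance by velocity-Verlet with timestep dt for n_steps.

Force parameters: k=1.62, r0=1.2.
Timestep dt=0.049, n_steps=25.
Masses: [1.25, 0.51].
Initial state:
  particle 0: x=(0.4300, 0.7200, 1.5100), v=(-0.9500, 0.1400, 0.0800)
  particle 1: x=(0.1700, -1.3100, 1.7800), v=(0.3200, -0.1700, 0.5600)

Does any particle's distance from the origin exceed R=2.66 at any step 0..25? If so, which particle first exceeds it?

step 0: x0=(0.4300, 0.7200, 1.5100) x1=(0.1700, -1.3100, 1.7800)
step 1: x0=(0.3833, 0.7255, 1.5141) x1=(0.1861, -1.3151, 1.8070)
step 2: x0=(0.3363, 0.7284, 1.5186) x1=(0.2028, -1.3136, 1.8331)
step 3: x0=(0.2892, 0.7286, 1.5235) x1=(0.2200, -1.3056, 1.8581)
step 4: x0=(0.2419, 0.7261, 1.5288) x1=(0.2374, -1.2911, 1.8821)
step 5: x0=(0.1947, 0.7211, 1.5346) x1=(0.2547, -1.2703, 1.9050)
step 6: x0=(0.1475, 0.7135, 1.5408) x1=(0.2719, -1.2432, 1.9267)
step 7: x0=(0.1005, 0.7035, 1.5476) x1=(0.2888, -1.2102, 1.9473)
step 8: x0=(0.0537, 0.6912, 1.5548) x1=(0.3050, -1.1715, 1.9666)
step 9: x0=(0.0072, 0.6767, 1.5625) x1=(0.3206, -1.1275, 1.9848)
step 10: x0=(-0.0390, 0.6601, 1.5706) x1=(0.3353, -1.0784, 2.0018)
step 11: x0=(-0.0847, 0.6417, 1.5793) x1=(0.3490, -1.0249, 2.0177)
step 12: x0=(-0.1300, 0.6217, 1.5884) x1=(0.3616, -0.9672, 2.0325)
step 13: x0=(-0.1748, 0.6001, 1.5978) x1=(0.3731, -0.9058, 2.0463)
step 14: x0=(-0.2192, 0.5772, 1.6077) x1=(0.3834, -0.8412, 2.0591)
step 15: x0=(-0.2631, 0.5532, 1.6180) x1=(0.3926, -0.7739, 2.0711)
step 16: x0=(-0.3065, 0.5283, 1.6285) x1=(0.4006, -0.7043, 2.0822)
step 17: x0=(-0.3495, 0.5026, 1.6394) x1=(0.4076, -0.6329, 2.0927)
step 18: x0=(-0.3921, 0.4763, 1.6504) x1=(0.4136, -0.5600, 2.1027)
step 19: x0=(-0.4344, 0.4496, 1.6617) x1=(0.4188, -0.4861, 2.1121)
step 20: x0=(-0.4764, 0.4226, 1.6731) x1=(0.4233, -0.4114, 2.1212)
step 21: x0=(-0.5182, 0.3954, 1.6846) x1=(0.4272, -0.3362, 2.1300)
step 22: x0=(-0.5597, 0.3680, 1.6962) x1=(0.4307, -0.2606, 2.1386)
step 23: x0=(-0.6012, 0.3406, 1.7079) x1=(0.4339, -0.1849, 2.1471)
step 24: x0=(-0.6425, 0.3131, 1.7196) x1=(0.4369, -0.1090, 2.1554)
step 25: x0=(-0.6838, 0.2855, 1.7313) x1=(0.4395, -0.0330, 2.1637)

no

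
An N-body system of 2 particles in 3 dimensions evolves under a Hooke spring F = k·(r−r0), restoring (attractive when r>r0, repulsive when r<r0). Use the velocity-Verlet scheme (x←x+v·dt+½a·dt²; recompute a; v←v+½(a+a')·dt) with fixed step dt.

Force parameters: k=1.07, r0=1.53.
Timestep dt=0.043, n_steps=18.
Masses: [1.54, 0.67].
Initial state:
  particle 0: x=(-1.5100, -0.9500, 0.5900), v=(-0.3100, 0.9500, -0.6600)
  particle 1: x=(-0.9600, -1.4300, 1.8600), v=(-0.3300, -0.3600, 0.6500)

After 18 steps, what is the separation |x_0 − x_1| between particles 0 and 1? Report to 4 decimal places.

2.5503

step 0: x0=(-1.5100, -0.9500, 0.5900) x1=(-0.9600, -1.4300, 1.8600)
step 1: x0=(-1.5233, -0.9091, 0.5616) x1=(-0.9742, -1.4455, 1.8880)
step 2: x0=(-1.5367, -0.8683, 0.5332) x1=(-0.9883, -1.4610, 1.9161)
step 3: x0=(-1.5500, -0.8274, 0.5048) x1=(-1.0025, -1.4765, 1.9439)
step 4: x0=(-1.5633, -0.7867, 0.4767) x1=(-1.0169, -1.4917, 1.9714)
step 5: x0=(-1.5764, -0.7460, 0.4487) x1=(-1.0315, -1.5067, 1.9983)
step 6: x0=(-1.5895, -0.7055, 0.4211) x1=(-1.0463, -1.5214, 2.0246)
step 7: x0=(-1.6024, -0.6652, 0.3938) x1=(-1.0614, -1.5356, 2.0500)
step 8: x0=(-1.6152, -0.6252, 0.3670) x1=(-1.0768, -1.5493, 2.0743)
step 9: x0=(-1.6278, -0.5854, 0.3407) x1=(-1.0927, -1.5623, 2.0974)
step 10: x0=(-1.6402, -0.5460, 0.3151) x1=(-1.1089, -1.5746, 2.1191)
step 11: x0=(-1.6525, -0.5069, 0.2901) x1=(-1.1256, -1.5859, 2.1393)
step 12: x0=(-1.6645, -0.4682, 0.2658) x1=(-1.1428, -1.5964, 2.1578)
step 13: x0=(-1.6763, -0.4301, 0.2423) x1=(-1.1605, -1.6057, 2.1746)
step 14: x0=(-1.6879, -0.3924, 0.2196) x1=(-1.1787, -1.6138, 2.1893)
step 15: x0=(-1.6993, -0.3553, 0.1979) x1=(-1.1974, -1.6207, 2.2021)
step 16: x0=(-1.7104, -0.3188, 0.1771) x1=(-1.2167, -1.6262, 2.2126)
step 17: x0=(-1.7213, -0.2829, 0.1573) x1=(-1.2365, -1.6302, 2.2208)
step 18: x0=(-1.7319, -0.2478, 0.1385) x1=(-1.2569, -1.6327, 2.2267)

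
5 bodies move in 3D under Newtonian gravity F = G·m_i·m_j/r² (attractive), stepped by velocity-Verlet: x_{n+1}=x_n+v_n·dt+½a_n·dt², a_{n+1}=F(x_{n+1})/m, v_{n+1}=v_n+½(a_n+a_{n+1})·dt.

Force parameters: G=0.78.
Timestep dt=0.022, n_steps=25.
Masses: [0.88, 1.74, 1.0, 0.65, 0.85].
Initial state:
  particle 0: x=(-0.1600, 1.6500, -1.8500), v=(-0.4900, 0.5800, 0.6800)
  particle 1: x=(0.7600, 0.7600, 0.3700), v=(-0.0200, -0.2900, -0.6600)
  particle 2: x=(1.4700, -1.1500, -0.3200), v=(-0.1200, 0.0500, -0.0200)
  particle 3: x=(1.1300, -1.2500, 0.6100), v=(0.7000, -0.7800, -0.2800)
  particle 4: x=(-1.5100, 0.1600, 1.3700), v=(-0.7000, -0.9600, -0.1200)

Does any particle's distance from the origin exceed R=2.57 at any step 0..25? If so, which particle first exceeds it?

step 0: x0=(-0.1600, 1.6500, -1.8500) x1=(0.7600, 0.7600, 0.3700) x2=(1.4700, -1.1500, -0.3200) x3=(1.1300, -1.2500, 0.6100) x4=(-1.5100, 0.1600, 1.3700)
step 1: x0=(-0.1708, 1.6627, -1.8350) x1=(0.7595, 0.7536, 0.3555) x2=(1.4673, -1.1488, -0.3203) x3=(1.1454, -1.2670, 0.6037) x4=(-1.5253, 0.1389, 1.3673)
step 2: x0=(-0.1815, 1.6754, -1.8198) x1=(0.7591, 0.7470, 0.3409) x2=(1.4644, -1.1475, -0.3203) x3=(1.1609, -1.2839, 0.5969) x4=(-1.5405, 0.1178, 1.3646)
step 3: x0=(-0.1921, 1.6879, -1.8045) x1=(0.7586, 0.7403, 0.3262) x2=(1.4614, -1.1461, -0.3201) x3=(1.1765, -1.3005, 0.5898) x4=(-1.5556, 0.0967, 1.3617)
step 4: x0=(-0.2027, 1.7004, -1.7891) x1=(0.7581, 0.7335, 0.3116) x2=(1.4582, -1.1446, -0.3195) x3=(1.1921, -1.3168, 0.5822) x4=(-1.5705, 0.0756, 1.3588)
step 5: x0=(-0.2133, 1.7128, -1.7736) x1=(0.7575, 0.7266, 0.2968) x2=(1.4548, -1.1430, -0.3186) x3=(1.2078, -1.3329, 0.5743) x4=(-1.5853, 0.0546, 1.3558)
step 6: x0=(-0.2238, 1.7251, -1.7580) x1=(0.7569, 0.7195, 0.2821) x2=(1.4513, -1.1412, -0.3175) x3=(1.2235, -1.3488, 0.5659) x4=(-1.5999, 0.0335, 1.3528)
step 7: x0=(-0.2343, 1.7373, -1.7422) x1=(0.7564, 0.7124, 0.2673) x2=(1.4476, -1.1394, -0.3160) x3=(1.2392, -1.3644, 0.5571) x4=(-1.6144, 0.0125, 1.3496)
step 8: x0=(-0.2447, 1.7495, -1.7263) x1=(0.7558, 0.7051, 0.2524) x2=(1.4438, -1.1374, -0.3142) x3=(1.2550, -1.3797, 0.5479) x4=(-1.6288, -0.0086, 1.3464)
step 9: x0=(-0.2550, 1.7615, -1.7102) x1=(0.7551, 0.6977, 0.2375) x2=(1.4399, -1.1354, -0.3121) x3=(1.2708, -1.3947, 0.5382) x4=(-1.6430, -0.0296, 1.3432)
step 10: x0=(-0.2653, 1.7735, -1.6941) x1=(0.7545, 0.6901, 0.2226) x2=(1.4358, -1.1332, -0.3097) x3=(1.2866, -1.4095, 0.5281) x4=(-1.6571, -0.0505, 1.3398)
step 11: x0=(-0.2755, 1.7853, -1.6778) x1=(0.7538, 0.6825, 0.2076) x2=(1.4315, -1.1310, -0.3069) x3=(1.3025, -1.4239, 0.5175) x4=(-1.6711, -0.0715, 1.3364)
step 12: x0=(-0.2857, 1.7971, -1.6614) x1=(0.7532, 0.6747, 0.1925) x2=(1.4272, -1.1288, -0.3038) x3=(1.3183, -1.4381, 0.5064) x4=(-1.6850, -0.0925, 1.3329)
step 13: x0=(-0.2958, 1.8088, -1.6448) x1=(0.7525, 0.6668, 0.1775) x2=(1.4227, -1.1264, -0.3004) x3=(1.3342, -1.4519, 0.4948) x4=(-1.6988, -0.1134, 1.3293)
step 14: x0=(-0.3059, 1.8203, -1.6282) x1=(0.7518, 0.6588, 0.1623) x2=(1.4181, -1.1240, -0.2966) x3=(1.3500, -1.4653, 0.4828) x4=(-1.7124, -0.1343, 1.3257)
step 15: x0=(-0.3159, 1.8318, -1.6114) x1=(0.7511, 0.6507, 0.1472) x2=(1.4133, -1.1216, -0.2924) x3=(1.3658, -1.4784, 0.4702) x4=(-1.7259, -0.1552, 1.3220)
step 16: x0=(-0.3258, 1.8431, -1.5945) x1=(0.7504, 0.6425, 0.1320) x2=(1.4085, -1.1191, -0.2879) x3=(1.3816, -1.4911, 0.4572) x4=(-1.7392, -0.1761, 1.3182)
step 17: x0=(-0.3357, 1.8544, -1.5775) x1=(0.7496, 0.6341, 0.1167) x2=(1.4035, -1.1166, -0.2831) x3=(1.3973, -1.5035, 0.4437) x4=(-1.7525, -0.1970, 1.3144)
step 18: x0=(-0.3455, 1.8656, -1.5604) x1=(0.7489, 0.6256, 0.1014) x2=(1.3985, -1.1141, -0.2779) x3=(1.4129, -1.5154, 0.4296) x4=(-1.7656, -0.2178, 1.3105)
step 19: x0=(-0.3552, 1.8766, -1.5431) x1=(0.7481, 0.6170, 0.0861) x2=(1.3934, -1.1115, -0.2723) x3=(1.4285, -1.5269, 0.4150) x4=(-1.7787, -0.2386, 1.3065)
step 20: x0=(-0.3649, 1.8875, -1.5258) x1=(0.7473, 0.6083, 0.0707) x2=(1.3882, -1.1090, -0.2664) x3=(1.4440, -1.5380, 0.3999) x4=(-1.7916, -0.2594, 1.3025)
step 21: x0=(-0.3745, 1.8984, -1.5083) x1=(0.7465, 0.5995, 0.0553) x2=(1.3829, -1.1065, -0.2601) x3=(1.4594, -1.5486, 0.3843) x4=(-1.8044, -0.2802, 1.2984)
step 22: x0=(-0.3840, 1.9091, -1.4907) x1=(0.7458, 0.5905, 0.0398) x2=(1.3775, -1.1039, -0.2535) x3=(1.4746, -1.5587, 0.3682) x4=(-1.8170, -0.3009, 1.2942)
step 23: x0=(-0.3935, 1.9197, -1.4730) x1=(0.7450, 0.5814, 0.0244) x2=(1.3721, -1.1015, -0.2464) x3=(1.4897, -1.5683, 0.3515) x4=(-1.8296, -0.3217, 1.2900)
step 24: x0=(-0.4029, 1.9301, -1.4552) x1=(0.7442, 0.5722, 0.0088) x2=(1.3667, -1.0990, -0.2391) x3=(1.5046, -1.5773, 0.3343) x4=(-1.8421, -0.3424, 1.2857)
step 25: x0=(-0.4122, 1.9405, -1.4373) x1=(0.7433, 0.5628, -0.0067) x2=(1.3612, -1.0966, -0.2314) x3=(1.5194, -1.5859, 0.3166) x4=(-1.8544, -0.3631, 1.2813)

no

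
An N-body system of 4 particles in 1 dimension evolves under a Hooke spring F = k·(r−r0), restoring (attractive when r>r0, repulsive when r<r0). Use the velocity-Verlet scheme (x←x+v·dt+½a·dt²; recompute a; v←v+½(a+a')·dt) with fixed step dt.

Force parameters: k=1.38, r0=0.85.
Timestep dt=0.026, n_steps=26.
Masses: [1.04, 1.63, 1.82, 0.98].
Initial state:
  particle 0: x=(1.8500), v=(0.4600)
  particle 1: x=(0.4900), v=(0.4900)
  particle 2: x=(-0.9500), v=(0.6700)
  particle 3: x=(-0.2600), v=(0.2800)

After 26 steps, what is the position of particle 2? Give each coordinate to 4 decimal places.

step 0: x0=(1.8500) x1=(0.4900) x2=(-0.9500) x3=(-0.2600)
step 1: x0=(1.8603) x1=(0.5027) x2=(-0.9320) x3=(-0.2521)
step 2: x0=(1.8673) x1=(0.5155) x2=(-0.9127) x3=(-0.2429)
step 3: x0=(1.8709) x1=(0.5283) x2=(-0.8923) x3=(-0.2324)
step 4: x0=(1.8713) x1=(0.5410) x2=(-0.8707) x3=(-0.2207)
step 5: x0=(1.8684) x1=(0.5538) x2=(-0.8479) x3=(-0.2076)
step 6: x0=(1.8623) x1=(0.5666) x2=(-0.8240) x3=(-0.1933)
step 7: x0=(1.8531) x1=(0.5794) x2=(-0.7990) x3=(-0.1777)
step 8: x0=(1.8409) x1=(0.5921) x2=(-0.7730) x3=(-0.1609)
step 9: x0=(1.8257) x1=(0.6049) x2=(-0.7458) x3=(-0.1428)
step 10: x0=(1.8076) x1=(0.6176) x2=(-0.7177) x3=(-0.1235)
step 11: x0=(1.7867) x1=(0.6303) x2=(-0.6886) x3=(-0.1031)
step 12: x0=(1.7631) x1=(0.6430) x2=(-0.6585) x3=(-0.0815)
step 13: x0=(1.7371) x1=(0.6557) x2=(-0.6276) x3=(-0.0588)
step 14: x0=(1.7085) x1=(0.6683) x2=(-0.5958) x3=(-0.0351)
step 15: x0=(1.6778) x1=(0.6809) x2=(-0.5632) x3=(-0.0104)
step 16: x0=(1.6449) x1=(0.6934) x2=(-0.5298) x3=(0.0152)
step 17: x0=(1.6100) x1=(0.7059) x2=(-0.4957) x3=(0.0417)
step 18: x0=(1.5733) x1=(0.7183) x2=(-0.4610) x3=(0.0690)
step 19: x0=(1.5349) x1=(0.7306) x2=(-0.4256) x3=(0.0970)
step 20: x0=(1.4950) x1=(0.7429) x2=(-0.3897) x3=(0.1257)
step 21: x0=(1.4539) x1=(0.7551) x2=(-0.3533) x3=(0.1550)
step 22: x0=(1.4116) x1=(0.7671) x2=(-0.3164) x3=(0.1848)
step 23: x0=(1.3684) x1=(0.7791) x2=(-0.2791) x3=(0.2151)
step 24: x0=(1.3244) x1=(0.7910) x2=(-0.2415) x3=(0.2457)
step 25: x0=(1.2799) x1=(0.8028) x2=(-0.2036) x3=(0.2765)
step 26: x0=(1.2350) x1=(0.8144) x2=(-0.1656) x3=(0.3076)

(-0.1656)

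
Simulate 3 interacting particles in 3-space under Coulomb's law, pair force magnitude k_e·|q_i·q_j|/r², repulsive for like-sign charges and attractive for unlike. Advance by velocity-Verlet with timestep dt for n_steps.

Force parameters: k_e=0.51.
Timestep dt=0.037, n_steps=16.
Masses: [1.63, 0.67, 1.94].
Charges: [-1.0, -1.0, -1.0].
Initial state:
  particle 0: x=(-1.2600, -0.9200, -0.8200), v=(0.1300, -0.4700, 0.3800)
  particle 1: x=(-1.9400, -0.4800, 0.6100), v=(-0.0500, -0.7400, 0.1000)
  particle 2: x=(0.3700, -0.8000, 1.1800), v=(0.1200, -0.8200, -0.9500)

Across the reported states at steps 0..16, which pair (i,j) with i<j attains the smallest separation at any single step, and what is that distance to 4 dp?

pair (0,1), distance 1.5910

step 0: x0=(-1.2600, -0.9200, -0.8200) x1=(-1.9400, -0.4800, 0.6100) x2=(0.3700, -0.8000, 1.1800)
step 1: x0=(-1.2552, -0.9374, -0.8060) x1=(-1.9420, -0.5073, 0.6138) x2=(0.3745, -0.8303, 1.1449)
step 2: x0=(-1.2503, -0.9549, -0.7923) x1=(-1.9444, -0.5345, 0.6180) x2=(0.3791, -0.8607, 1.1098)
step 3: x0=(-1.2455, -0.9724, -0.7787) x1=(-1.9471, -0.5616, 0.6224) x2=(0.3838, -0.8910, 1.0748)
step 4: x0=(-1.2406, -0.9899, -0.7653) x1=(-1.9501, -0.5885, 0.6272) x2=(0.3885, -0.9214, 1.0399)
step 5: x0=(-1.2356, -1.0075, -0.7521) x1=(-1.9535, -0.6153, 0.6323) x2=(0.3934, -0.9518, 1.0050)
step 6: x0=(-1.2307, -1.0251, -0.7391) x1=(-1.9573, -0.6420, 0.6377) x2=(0.3984, -0.9822, 0.9701)
step 7: x0=(-1.2257, -1.0428, -0.7263) x1=(-1.9614, -0.6686, 0.6434) x2=(0.4035, -1.0125, 0.9353)
step 8: x0=(-1.2207, -1.0605, -0.7137) x1=(-1.9659, -0.6950, 0.6494) x2=(0.4087, -1.0429, 0.9006)
step 9: x0=(-1.2157, -1.0783, -0.7013) x1=(-1.9707, -0.7213, 0.6558) x2=(0.4140, -1.0733, 0.8659)
step 10: x0=(-1.2107, -1.0961, -0.6891) x1=(-1.9759, -0.7476, 0.6625) x2=(0.4194, -1.1037, 0.8313)
step 11: x0=(-1.2057, -1.1139, -0.6771) x1=(-1.9815, -0.7736, 0.6695) x2=(0.4250, -1.1342, 0.7967)
step 12: x0=(-1.2006, -1.1318, -0.6653) x1=(-1.9875, -0.7996, 0.6769) x2=(0.4306, -1.1646, 0.7622)
step 13: x0=(-1.1955, -1.1496, -0.6537) x1=(-1.9938, -0.8255, 0.6846) x2=(0.4364, -1.1950, 0.7278)
step 14: x0=(-1.1904, -1.1676, -0.6423) x1=(-2.0006, -0.8512, 0.6927) x2=(0.4423, -1.2255, 0.6933)
step 15: x0=(-1.1853, -1.1855, -0.6312) x1=(-2.0077, -0.8769, 0.7011) x2=(0.4483, -1.2559, 0.6590)
step 16: x0=(-1.1802, -1.2035, -0.6202) x1=(-2.0151, -0.9024, 0.7099) x2=(0.4544, -1.2864, 0.6247)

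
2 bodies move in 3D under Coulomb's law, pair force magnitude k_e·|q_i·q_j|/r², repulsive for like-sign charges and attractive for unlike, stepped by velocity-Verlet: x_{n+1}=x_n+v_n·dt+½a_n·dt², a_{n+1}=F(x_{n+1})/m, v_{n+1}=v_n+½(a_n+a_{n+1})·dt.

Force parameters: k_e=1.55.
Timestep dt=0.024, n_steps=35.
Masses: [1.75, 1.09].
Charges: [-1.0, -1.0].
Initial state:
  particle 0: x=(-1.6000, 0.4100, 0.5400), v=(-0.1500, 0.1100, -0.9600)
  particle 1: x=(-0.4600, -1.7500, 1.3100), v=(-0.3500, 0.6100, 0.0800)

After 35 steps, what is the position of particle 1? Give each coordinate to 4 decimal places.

(-0.7212, -1.2988, 1.4091)

step 0: x0=(-1.6000, 0.4100, 0.5400) x1=(-0.4600, -1.7500, 1.3100)
step 1: x0=(-1.6036, 0.4127, 0.5169) x1=(-0.4684, -1.7354, 1.3119)
step 2: x0=(-1.6073, 0.4154, 0.4939) x1=(-0.4767, -1.7209, 1.3139)
step 3: x0=(-1.6110, 0.4182, 0.4708) x1=(-0.4849, -1.7066, 1.3159)
step 4: x0=(-1.6147, 0.4211, 0.4476) x1=(-0.4932, -1.6923, 1.3180)
step 5: x0=(-1.6184, 0.4240, 0.4245) x1=(-0.5013, -1.6781, 1.3201)
step 6: x0=(-1.6222, 0.4270, 0.4013) x1=(-0.5094, -1.6641, 1.3222)
step 7: x0=(-1.6260, 0.4301, 0.3781) x1=(-0.5174, -1.6501, 1.3244)
step 8: x0=(-1.6299, 0.4332, 0.3549) x1=(-0.5254, -1.6362, 1.3267)
step 9: x0=(-1.6338, 0.4364, 0.3316) x1=(-0.5333, -1.6225, 1.3290)
step 10: x0=(-1.6377, 0.4397, 0.3083) x1=(-0.5412, -1.6088, 1.3313)
step 11: x0=(-1.6417, 0.4430, 0.2850) x1=(-0.5490, -1.5953, 1.3337)
step 12: x0=(-1.6457, 0.4464, 0.2616) x1=(-0.5568, -1.5819, 1.3361)
step 13: x0=(-1.6497, 0.4498, 0.2382) x1=(-0.5645, -1.5685, 1.3386)
step 14: x0=(-1.6538, 0.4533, 0.2148) x1=(-0.5722, -1.5553, 1.3412)
step 15: x0=(-1.6579, 0.4569, 0.1913) x1=(-0.5798, -1.5421, 1.3438)
step 16: x0=(-1.6620, 0.4605, 0.1678) x1=(-0.5873, -1.5291, 1.3465)
step 17: x0=(-1.6662, 0.4642, 0.1442) x1=(-0.5948, -1.5161, 1.3492)
step 18: x0=(-1.6704, 0.4680, 0.1207) x1=(-0.6022, -1.5033, 1.3520)
step 19: x0=(-1.6746, 0.4718, 0.0970) x1=(-0.6096, -1.4906, 1.3548)
step 20: x0=(-1.6789, 0.4757, 0.0734) x1=(-0.6170, -1.4779, 1.3577)
step 21: x0=(-1.6832, 0.4796, 0.0497) x1=(-0.6243, -1.4653, 1.3607)
step 22: x0=(-1.6875, 0.4836, 0.0260) x1=(-0.6315, -1.4529, 1.3637)
step 23: x0=(-1.6918, 0.4877, 0.0022) x1=(-0.6387, -1.4405, 1.3668)
step 24: x0=(-1.6962, 0.4918, -0.0216) x1=(-0.6458, -1.4282, 1.3700)
step 25: x0=(-1.7007, 0.4959, -0.0455) x1=(-0.6529, -1.4160, 1.3732)
step 26: x0=(-1.7051, 0.5002, -0.0694) x1=(-0.6599, -1.4039, 1.3765)
step 27: x0=(-1.7096, 0.5044, -0.0933) x1=(-0.6669, -1.3919, 1.3798)
step 28: x0=(-1.7141, 0.5088, -0.1173) x1=(-0.6739, -1.3800, 1.3833)
step 29: x0=(-1.7186, 0.5132, -0.1413) x1=(-0.6808, -1.3681, 1.3867)
step 30: x0=(-1.7232, 0.5176, -0.1653) x1=(-0.6876, -1.3564, 1.3903)
step 31: x0=(-1.7278, 0.5221, -0.1894) x1=(-0.6944, -1.3447, 1.3939)
step 32: x0=(-1.7324, 0.5266, -0.2136) x1=(-0.7012, -1.3331, 1.3976)
step 33: x0=(-1.7371, 0.5312, -0.2378) x1=(-0.7079, -1.3216, 1.4014)
step 34: x0=(-1.7417, 0.5358, -0.2620) x1=(-0.7145, -1.3102, 1.4052)
step 35: x0=(-1.7464, 0.5405, -0.2863) x1=(-0.7212, -1.2988, 1.4091)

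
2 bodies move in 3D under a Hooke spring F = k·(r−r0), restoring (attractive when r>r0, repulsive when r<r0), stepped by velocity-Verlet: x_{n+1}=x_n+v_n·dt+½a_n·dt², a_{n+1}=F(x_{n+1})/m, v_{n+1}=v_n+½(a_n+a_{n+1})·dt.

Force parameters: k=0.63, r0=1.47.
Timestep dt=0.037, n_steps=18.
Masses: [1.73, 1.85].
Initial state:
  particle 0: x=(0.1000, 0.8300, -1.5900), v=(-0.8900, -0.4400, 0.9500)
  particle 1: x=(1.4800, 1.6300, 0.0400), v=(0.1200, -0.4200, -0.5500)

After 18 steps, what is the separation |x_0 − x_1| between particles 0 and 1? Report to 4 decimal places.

2.1889

step 0: x0=(0.1000, 0.8300, -1.5900) x1=(1.4800, 1.6300, 0.0400)
step 1: x0=(0.0672, 0.8138, -1.5547) x1=(1.4843, 1.6144, 0.0195)
step 2: x0=(0.0346, 0.7977, -1.5191) x1=(1.4884, 1.5987, -0.0012)
step 3: x0=(0.0023, 0.7818, -1.4833) x1=(1.4923, 1.5828, -0.0222)
step 4: x0=(-0.0297, 0.7660, -1.4472) x1=(1.4959, 1.5668, -0.0434)
step 5: x0=(-0.0615, 0.7503, -1.4109) x1=(1.4993, 1.5507, -0.0649)
step 6: x0=(-0.0931, 0.7348, -1.3744) x1=(1.5024, 1.5344, -0.0865)
step 7: x0=(-0.1243, 0.7194, -1.3376) x1=(1.5053, 1.5181, -0.1084)
step 8: x0=(-0.1553, 0.7042, -1.3006) x1=(1.5079, 1.5016, -0.1304)
step 9: x0=(-0.1861, 0.6890, -1.2635) x1=(1.5103, 1.4850, -0.1526)
step 10: x0=(-0.2165, 0.6740, -1.2262) x1=(1.5125, 1.4682, -0.1750)
step 11: x0=(-0.2467, 0.6591, -1.1887) x1=(1.5143, 1.4514, -0.1976)
step 12: x0=(-0.2766, 0.6444, -1.1510) x1=(1.5159, 1.4344, -0.2203)
step 13: x0=(-0.3062, 0.6298, -1.1132) x1=(1.5173, 1.4173, -0.2431)
step 14: x0=(-0.3355, 0.6153, -1.0753) x1=(1.5183, 1.4001, -0.2661)
step 15: x0=(-0.3645, 0.6009, -1.0372) x1=(1.5191, 1.3828, -0.2892)
step 16: x0=(-0.3933, 0.5867, -0.9990) x1=(1.5196, 1.3653, -0.3124)
step 17: x0=(-0.4217, 0.5726, -0.9607) x1=(1.5198, 1.3477, -0.3357)
step 18: x0=(-0.4498, 0.5586, -0.9223) x1=(1.5197, 1.3301, -0.3591)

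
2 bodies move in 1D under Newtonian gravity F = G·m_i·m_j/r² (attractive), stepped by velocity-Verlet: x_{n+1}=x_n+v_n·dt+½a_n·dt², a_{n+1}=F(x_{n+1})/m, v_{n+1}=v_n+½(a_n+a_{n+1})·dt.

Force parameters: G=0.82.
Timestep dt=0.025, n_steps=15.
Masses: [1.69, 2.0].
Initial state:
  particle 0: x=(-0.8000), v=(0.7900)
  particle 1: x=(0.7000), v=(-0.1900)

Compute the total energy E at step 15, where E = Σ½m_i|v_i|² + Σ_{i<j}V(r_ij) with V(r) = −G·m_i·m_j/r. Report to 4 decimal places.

step 0: x0=(-0.8000) x1=(0.7000)
step 1: x0=(-0.7800) x1=(0.6951)
step 2: x0=(-0.7596) x1=(0.6897)
step 3: x0=(-0.7386) x1=(0.6840)
step 4: x0=(-0.7172) x1=(0.6778)
step 5: x0=(-0.6952) x1=(0.6712)
step 6: x0=(-0.6727) x1=(0.6641)
step 7: x0=(-0.6496) x1=(0.6565)
step 8: x0=(-0.6259) x1=(0.6484)
step 9: x0=(-0.6016) x1=(0.6398)
step 10: x0=(-0.5766) x1=(0.6306)
step 11: x0=(-0.5509) x1=(0.6208)
step 12: x0=(-0.5245) x1=(0.6104)
step 13: x0=(-0.4972) x1=(0.5994)
step 14: x0=(-0.4691) x1=(0.5876)
step 15: x0=(-0.4401) x1=(0.5750)
step 0 velocities: v0=(0.7900) v1=(-0.1900)
step 0: KE=0.5635, PE=-1.8477, E=-1.2843
step 15 velocities: v0=(1.1801) v1=(-0.5197)
step 15: KE=1.4469, PE=-2.7303, E=-1.2834

-1.2834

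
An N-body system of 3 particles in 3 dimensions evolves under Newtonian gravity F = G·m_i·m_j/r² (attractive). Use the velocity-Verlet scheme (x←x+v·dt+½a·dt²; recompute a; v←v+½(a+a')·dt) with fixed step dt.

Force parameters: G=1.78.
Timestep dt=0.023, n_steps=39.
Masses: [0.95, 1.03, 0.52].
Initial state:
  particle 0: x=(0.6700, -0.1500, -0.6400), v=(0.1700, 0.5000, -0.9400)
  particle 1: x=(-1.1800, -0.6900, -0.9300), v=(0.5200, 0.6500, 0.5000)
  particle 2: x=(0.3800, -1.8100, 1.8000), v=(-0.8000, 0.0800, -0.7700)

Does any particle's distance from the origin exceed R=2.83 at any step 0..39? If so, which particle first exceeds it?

step 0: x0=(0.6700, -0.1500, -0.6400) x1=(-1.1800, -0.6900, -0.9300) x2=(0.3800, -1.8100, 1.8000)
step 1: x0=(0.6738, -0.1386, -0.6616) x1=(-1.1679, -0.6750, -0.9185) x2=(0.3616, -1.8081, 1.7822)
step 2: x0=(0.6773, -0.1272, -0.6832) x1=(-1.1556, -0.6600, -0.9069) x2=(0.3431, -1.8061, 1.7643)
step 3: x0=(0.6806, -0.1160, -0.7048) x1=(-1.1430, -0.6449, -0.8952) x2=(0.3247, -1.8041, 1.7462)
step 4: x0=(0.6836, -0.1048, -0.7264) x1=(-1.1302, -0.6298, -0.8835) x2=(0.3062, -1.8019, 1.7279)
step 5: x0=(0.6864, -0.0938, -0.7479) x1=(-1.1171, -0.6146, -0.8717) x2=(0.2876, -1.7997, 1.7095)
step 6: x0=(0.6888, -0.0829, -0.7695) x1=(-1.1037, -0.5994, -0.8598) x2=(0.2691, -1.7974, 1.6909)
step 7: x0=(0.6911, -0.0720, -0.7910) x1=(-1.0901, -0.5841, -0.8479) x2=(0.2505, -1.7950, 1.6722)
step 8: x0=(0.6930, -0.0613, -0.8124) x1=(-1.0762, -0.5688, -0.8360) x2=(0.2318, -1.7924, 1.6533)
step 9: x0=(0.6946, -0.0507, -0.8338) x1=(-1.0620, -0.5534, -0.8240) x2=(0.2132, -1.7898, 1.6342)
step 10: x0=(0.6960, -0.0402, -0.8552) x1=(-1.0475, -0.5379, -0.8119) x2=(0.1945, -1.7871, 1.6150)
step 11: x0=(0.6970, -0.0299, -0.8765) x1=(-1.0328, -0.5224, -0.7999) x2=(0.1758, -1.7843, 1.5956)
step 12: x0=(0.6978, -0.0196, -0.8978) x1=(-1.0178, -0.5069, -0.7878) x2=(0.1570, -1.7814, 1.5761)
step 13: x0=(0.6983, -0.0094, -0.9190) x1=(-1.0024, -0.4913, -0.7756) x2=(0.1383, -1.7784, 1.5564)
step 14: x0=(0.6984, 0.0006, -0.9402) x1=(-0.9868, -0.4757, -0.7635) x2=(0.1195, -1.7753, 1.5365)
step 15: x0=(0.6983, 0.0105, -0.9613) x1=(-0.9709, -0.4600, -0.7513) x2=(0.1006, -1.7720, 1.5165)
step 16: x0=(0.6978, 0.0204, -0.9823) x1=(-0.9547, -0.4442, -0.7391) x2=(0.0818, -1.7687, 1.4962)
step 17: x0=(0.6971, 0.0301, -1.0032) x1=(-0.9382, -0.4284, -0.7269) x2=(0.0629, -1.7653, 1.4758)
step 18: x0=(0.6960, 0.0397, -1.0240) x1=(-0.9213, -0.4126, -0.7147) x2=(0.0440, -1.7617, 1.4553)
step 19: x0=(0.6945, 0.0491, -1.0447) x1=(-0.9042, -0.3967, -0.7025) x2=(0.0250, -1.7580, 1.4345)
step 20: x0=(0.6928, 0.0585, -1.0653) x1=(-0.8867, -0.3807, -0.6903) x2=(0.0061, -1.7542, 1.4136)
step 21: x0=(0.6907, 0.0677, -1.0858) x1=(-0.8689, -0.3647, -0.6781) x2=(-0.0129, -1.7503, 1.3925)
step 22: x0=(0.6883, 0.0768, -1.1062) x1=(-0.8508, -0.3487, -0.6660) x2=(-0.0319, -1.7463, 1.3712)
step 23: x0=(0.6855, 0.0858, -1.1264) x1=(-0.8324, -0.3326, -0.6538) x2=(-0.0510, -1.7421, 1.3498)
step 24: x0=(0.6824, 0.0947, -1.1465) x1=(-0.8136, -0.3165, -0.6417) x2=(-0.0700, -1.7378, 1.3281)
step 25: x0=(0.6790, 0.1035, -1.1665) x1=(-0.7945, -0.3003, -0.6297) x2=(-0.0891, -1.7334, 1.3063)
step 26: x0=(0.6752, 0.1121, -1.1863) x1=(-0.7751, -0.2841, -0.6177) x2=(-0.1082, -1.7288, 1.2843)
step 27: x0=(0.6710, 0.1206, -1.2059) x1=(-0.7553, -0.2679, -0.6058) x2=(-0.1274, -1.7241, 1.2621)
step 28: x0=(0.6665, 0.1290, -1.2253) x1=(-0.7352, -0.2516, -0.5939) x2=(-0.1465, -1.7192, 1.2397)
step 29: x0=(0.6617, 0.1373, -1.2446) x1=(-0.7148, -0.2353, -0.5822) x2=(-0.1657, -1.7142, 1.2171)
step 30: x0=(0.6565, 0.1454, -1.2636) x1=(-0.6940, -0.2189, -0.5705) x2=(-0.1848, -1.7090, 1.1943)
step 31: x0=(0.6509, 0.1535, -1.2825) x1=(-0.6729, -0.2025, -0.5589) x2=(-0.2040, -1.7037, 1.1713)
step 32: x0=(0.6450, 0.1614, -1.3011) x1=(-0.6515, -0.1861, -0.5474) x2=(-0.2233, -1.6982, 1.1481)
step 33: x0=(0.6387, 0.1692, -1.3194) x1=(-0.6297, -0.1697, -0.5360) x2=(-0.2425, -1.6925, 1.1248)
step 34: x0=(0.6320, 0.1768, -1.3376) x1=(-0.6076, -0.1532, -0.5248) x2=(-0.2617, -1.6866, 1.1012)
step 35: x0=(0.6250, 0.1844, -1.3554) x1=(-0.5852, -0.1367, -0.5137) x2=(-0.2809, -1.6806, 1.0774)
step 36: x0=(0.6177, 0.1918, -1.3730) x1=(-0.5624, -0.1202, -0.5028) x2=(-0.3002, -1.6744, 1.0534)
step 37: x0=(0.6100, 0.1991, -1.3903) x1=(-0.5393, -0.1037, -0.4920) x2=(-0.3194, -1.6680, 1.0292)
step 38: x0=(0.6019, 0.2063, -1.4073) x1=(-0.5159, -0.0872, -0.4813) x2=(-0.3386, -1.6614, 1.0048)
step 39: x0=(0.5935, 0.2134, -1.4240) x1=(-0.4921, -0.0707, -0.4709) x2=(-0.3578, -1.6546, 0.9802)

no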